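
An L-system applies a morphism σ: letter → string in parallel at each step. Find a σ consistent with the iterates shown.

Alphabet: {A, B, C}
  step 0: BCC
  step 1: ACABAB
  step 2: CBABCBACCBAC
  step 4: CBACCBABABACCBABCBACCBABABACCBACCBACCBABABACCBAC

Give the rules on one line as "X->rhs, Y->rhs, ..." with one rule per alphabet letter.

  step 1 ⇒ step 2: ACABAB ⇒ CB·AB·CB·AC·CB·AC
    A ↦ CB
    B ↦ AC
    C ↦ AB

A->CB, B->AC, C->AB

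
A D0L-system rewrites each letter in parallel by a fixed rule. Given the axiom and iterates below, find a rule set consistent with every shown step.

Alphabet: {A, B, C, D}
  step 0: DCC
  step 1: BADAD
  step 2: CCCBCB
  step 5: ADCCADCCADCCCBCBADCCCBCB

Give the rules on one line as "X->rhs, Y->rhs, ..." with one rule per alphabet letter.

  step 1 ⇒ step 2: BADAD ⇒ CC·C·B·C·B
    A ↦ C
    B ↦ CC
    D ↦ B
  step 0 ⇒ step 1: DCC ⇒ B·AD·AD
    C ↦ AD

A->C, B->CC, C->AD, D->B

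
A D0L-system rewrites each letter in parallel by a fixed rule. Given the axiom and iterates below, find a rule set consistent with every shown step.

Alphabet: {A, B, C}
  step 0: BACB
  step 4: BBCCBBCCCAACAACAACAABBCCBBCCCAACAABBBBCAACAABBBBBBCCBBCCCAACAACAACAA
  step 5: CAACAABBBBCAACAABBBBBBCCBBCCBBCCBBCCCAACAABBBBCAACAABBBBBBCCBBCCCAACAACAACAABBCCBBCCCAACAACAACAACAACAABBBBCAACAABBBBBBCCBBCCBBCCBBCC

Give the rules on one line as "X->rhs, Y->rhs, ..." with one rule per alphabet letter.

  step 4 ⇒ step 5: BBCCBBCCCAACAACAACAABBCCBBCCCAACAABBBBCAACAABBBBBBCCBBCCCAACAACAACAA ⇒ CAA·CAA·BB·BB·CAA·CAA·BB·BB·BB·C·C·BB·C·C·BB·C·C·BB·C·C·CAA·CAA·BB·BB·CAA·CAA·BB·BB·BB·C·C·BB·C·C·CAA·CAA·CAA·CAA·BB·C·C·BB·C·C·CAA·CAA·CAA·CAA·CAA·CAA·BB·BB·CAA·CAA·BB·BB·BB·C·C·BB·C·C·BB·C·C·BB·C·C
    A ↦ C
    B ↦ CAA
    C ↦ BB

A->C, B->CAA, C->BB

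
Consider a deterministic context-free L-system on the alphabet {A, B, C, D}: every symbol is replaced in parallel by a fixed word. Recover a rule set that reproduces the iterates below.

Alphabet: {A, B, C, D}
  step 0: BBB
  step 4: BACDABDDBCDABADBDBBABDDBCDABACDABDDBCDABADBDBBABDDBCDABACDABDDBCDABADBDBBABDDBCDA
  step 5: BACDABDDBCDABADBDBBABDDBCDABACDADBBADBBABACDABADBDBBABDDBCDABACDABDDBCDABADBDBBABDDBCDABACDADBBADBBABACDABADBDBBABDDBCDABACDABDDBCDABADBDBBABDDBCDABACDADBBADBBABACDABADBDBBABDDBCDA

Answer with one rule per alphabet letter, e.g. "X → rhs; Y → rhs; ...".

  step 4 ⇒ step 5: BACDABDDBCDABADBDBBABDDBCDABACDABDDBCDABADBDBBABDDBCDABACDABDDBCDABADBDBBABDDBCDA ⇒ BA·CDA·BD·DB·CDA·BA·DB·DB·BA·BD·DB·CDA·BA·CDA·DB·BA·DB·BA·BA·CDA·BA·DB·DB·BA·BD·DB·CDA·BA·CDA·BD·DB·CDA·BA·DB·DB·BA·BD·DB·CDA·BA·CDA·DB·BA·DB·BA·BA·CDA·BA·DB·DB·BA·BD·DB·CDA·BA·CDA·BD·DB·CDA·BA·DB·DB·BA·BD·DB·CDA·BA·CDA·DB·BA·DB·BA·BA·CDA·BA·DB·DB·BA·BD·DB·CDA
    A ↦ CDA
    B ↦ BA
    C ↦ BD
    D ↦ DB

A->CDA, B->BA, C->BD, D->DB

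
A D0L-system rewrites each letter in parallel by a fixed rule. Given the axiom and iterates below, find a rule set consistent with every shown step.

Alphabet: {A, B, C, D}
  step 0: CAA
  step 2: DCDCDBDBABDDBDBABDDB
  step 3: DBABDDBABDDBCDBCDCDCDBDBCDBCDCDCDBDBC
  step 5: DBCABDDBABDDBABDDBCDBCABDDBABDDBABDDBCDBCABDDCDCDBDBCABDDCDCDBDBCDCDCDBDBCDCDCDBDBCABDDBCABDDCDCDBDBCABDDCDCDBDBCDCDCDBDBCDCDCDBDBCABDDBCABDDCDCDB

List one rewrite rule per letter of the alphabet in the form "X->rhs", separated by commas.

  step 2 ⇒ step 3: DCDCDBDBABDDBDBABDDB ⇒ DB·ABD·DB·ABD·DB·C·DB·C·DCD·C·DB·DB·C·DB·C·DCD·C·DB·DB·C
    A ↦ DCD
    B ↦ C
    C ↦ ABD
    D ↦ DB

A->DCD, B->C, C->ABD, D->DB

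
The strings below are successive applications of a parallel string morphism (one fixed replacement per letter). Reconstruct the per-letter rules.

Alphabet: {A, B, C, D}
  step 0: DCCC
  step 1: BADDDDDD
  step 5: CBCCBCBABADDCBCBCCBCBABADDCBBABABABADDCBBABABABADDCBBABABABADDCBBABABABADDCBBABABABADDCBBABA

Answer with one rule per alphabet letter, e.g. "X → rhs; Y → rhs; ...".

A->C, B->CB, C->DD, D->BA

  step 0 ⇒ step 1: DCCC ⇒ BA·DD·DD·DD
    C ↦ DD
    D ↦ BA
    A ↦ C  (constrained at step 1)
    B ↦ CB  (constrained at step 1)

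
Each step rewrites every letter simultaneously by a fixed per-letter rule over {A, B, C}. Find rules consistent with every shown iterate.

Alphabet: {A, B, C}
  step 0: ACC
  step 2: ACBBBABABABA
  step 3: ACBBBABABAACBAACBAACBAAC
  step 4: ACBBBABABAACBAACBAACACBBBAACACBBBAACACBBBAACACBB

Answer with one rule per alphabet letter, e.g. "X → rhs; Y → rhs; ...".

  step 3 ⇒ step 4: ACBBBABABAACBAACBAACBAAC ⇒ AC·BB·BA·BA·BA·AC·BA·AC·BA·AC·AC·BB·BA·AC·AC·BB·BA·AC·AC·BB·BA·AC·AC·BB
    A ↦ AC
    B ↦ BA
    C ↦ BB

A->AC, B->BA, C->BB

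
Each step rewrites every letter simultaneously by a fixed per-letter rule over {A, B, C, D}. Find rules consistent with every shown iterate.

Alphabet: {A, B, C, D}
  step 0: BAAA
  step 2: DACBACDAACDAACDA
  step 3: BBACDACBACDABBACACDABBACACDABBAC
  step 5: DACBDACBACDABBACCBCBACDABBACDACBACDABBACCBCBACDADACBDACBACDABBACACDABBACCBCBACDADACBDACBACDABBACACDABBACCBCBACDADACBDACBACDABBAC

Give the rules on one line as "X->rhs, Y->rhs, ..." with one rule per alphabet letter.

  step 2 ⇒ step 3: DACBACDAACDAACDA ⇒ BB·AC·DA·CB·AC·DA·BB·AC·AC·DA·BB·AC·AC·DA·BB·AC
    A ↦ AC
    B ↦ CB
    C ↦ DA
    D ↦ BB

A->AC, B->CB, C->DA, D->BB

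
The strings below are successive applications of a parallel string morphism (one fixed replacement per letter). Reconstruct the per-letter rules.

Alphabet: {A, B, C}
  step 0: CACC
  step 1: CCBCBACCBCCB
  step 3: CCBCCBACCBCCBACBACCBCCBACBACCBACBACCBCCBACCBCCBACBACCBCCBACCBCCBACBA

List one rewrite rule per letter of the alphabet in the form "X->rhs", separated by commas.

A->CBA, B->A, C->CCB

  step 0 ⇒ step 1: CACC ⇒ CCB·CBA·CCB·CCB
    A ↦ CBA
    C ↦ CCB
    B ↦ A  (constrained at step 1)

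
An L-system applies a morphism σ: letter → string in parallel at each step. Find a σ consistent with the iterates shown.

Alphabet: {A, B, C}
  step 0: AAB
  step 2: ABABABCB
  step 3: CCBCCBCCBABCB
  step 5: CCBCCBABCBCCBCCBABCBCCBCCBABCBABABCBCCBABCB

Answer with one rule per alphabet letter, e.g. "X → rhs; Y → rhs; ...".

  step 2 ⇒ step 3: ABABABCB ⇒ C·CB·C·CB·C·CB·AB·CB
    A ↦ C
    B ↦ CB
    C ↦ AB

A->C, B->CB, C->AB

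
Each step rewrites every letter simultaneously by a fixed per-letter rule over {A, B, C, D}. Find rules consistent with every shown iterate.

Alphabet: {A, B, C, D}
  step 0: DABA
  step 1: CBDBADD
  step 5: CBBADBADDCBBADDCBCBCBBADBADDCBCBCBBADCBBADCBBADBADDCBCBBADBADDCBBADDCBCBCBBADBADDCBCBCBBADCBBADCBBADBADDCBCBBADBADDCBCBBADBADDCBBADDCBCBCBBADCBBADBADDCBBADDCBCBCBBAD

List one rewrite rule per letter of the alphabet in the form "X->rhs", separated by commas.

  step 0 ⇒ step 1: DABA ⇒ CB·D·BAD·D
    A ↦ D
    B ↦ BAD
    D ↦ CB
    C ↦ CB  (constrained at step 1)

A->D, B->BAD, C->CB, D->CB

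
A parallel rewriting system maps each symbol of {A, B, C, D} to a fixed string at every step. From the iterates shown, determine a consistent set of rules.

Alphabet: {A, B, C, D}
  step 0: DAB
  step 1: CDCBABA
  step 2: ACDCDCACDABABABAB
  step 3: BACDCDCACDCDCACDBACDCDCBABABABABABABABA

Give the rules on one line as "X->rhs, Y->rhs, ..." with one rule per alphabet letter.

A->B, B->ABA, C->ACD, D->CDC

  step 2 ⇒ step 3: ACDCDCACDABABABAB ⇒ B·ACD·CDC·ACD·CDC·ACD·B·ACD·CDC·B·ABA·B·ABA·B·ABA·B·ABA
    A ↦ B
    B ↦ ABA
    C ↦ ACD
    D ↦ CDC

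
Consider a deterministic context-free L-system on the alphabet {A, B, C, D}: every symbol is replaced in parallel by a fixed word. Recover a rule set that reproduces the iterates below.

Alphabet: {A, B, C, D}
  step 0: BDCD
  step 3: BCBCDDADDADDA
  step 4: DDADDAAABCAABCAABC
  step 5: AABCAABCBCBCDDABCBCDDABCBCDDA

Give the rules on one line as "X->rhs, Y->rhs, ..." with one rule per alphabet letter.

A->BC, B->DD, C->A, D->A

  step 4 ⇒ step 5: DDADDAAABCAABCAABC ⇒ A·A·BC·A·A·BC·BC·BC·DD·A·BC·BC·DD·A·BC·BC·DD·A
    A ↦ BC
    B ↦ DD
    C ↦ A
    D ↦ A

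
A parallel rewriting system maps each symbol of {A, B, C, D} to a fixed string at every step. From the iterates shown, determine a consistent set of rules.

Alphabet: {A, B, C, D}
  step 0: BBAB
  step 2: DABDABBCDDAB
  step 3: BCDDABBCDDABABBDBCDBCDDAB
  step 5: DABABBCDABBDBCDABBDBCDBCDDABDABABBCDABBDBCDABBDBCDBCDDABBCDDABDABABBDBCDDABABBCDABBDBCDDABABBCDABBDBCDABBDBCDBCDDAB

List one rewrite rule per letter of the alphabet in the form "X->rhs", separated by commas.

  step 2 ⇒ step 3: DABDABBCDDAB ⇒ BCD·D·AB·BCD·D·AB·AB·BD·BCD·BCD·D·AB
    A ↦ D
    B ↦ AB
    C ↦ BD
    D ↦ BCD

A->D, B->AB, C->BD, D->BCD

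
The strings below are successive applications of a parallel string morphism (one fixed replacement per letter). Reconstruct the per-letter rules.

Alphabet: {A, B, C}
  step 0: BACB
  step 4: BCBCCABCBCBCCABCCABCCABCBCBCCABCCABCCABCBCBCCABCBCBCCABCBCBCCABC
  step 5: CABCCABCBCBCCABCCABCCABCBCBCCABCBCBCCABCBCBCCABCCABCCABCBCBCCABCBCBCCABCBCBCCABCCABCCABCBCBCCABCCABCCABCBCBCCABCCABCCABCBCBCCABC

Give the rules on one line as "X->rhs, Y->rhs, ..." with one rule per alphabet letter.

A->BC, B->CA, C->BC

  step 4 ⇒ step 5: BCBCCABCBCBCCABCCABCCABCBCBCCABCCABCCABCBCBCCABCBCBCCABCBCBCCABC ⇒ CA·BC·CA·BC·BC·BC·CA·BC·CA·BC·CA·BC·BC·BC·CA·BC·BC·BC·CA·BC·BC·BC·CA·BC·CA·BC·CA·BC·BC·BC·CA·BC·BC·BC·CA·BC·BC·BC·CA·BC·CA·BC·CA·BC·BC·BC·CA·BC·CA·BC·CA·BC·BC·BC·CA·BC·CA·BC·CA·BC·BC·BC·CA·BC
    A ↦ BC
    B ↦ CA
    C ↦ BC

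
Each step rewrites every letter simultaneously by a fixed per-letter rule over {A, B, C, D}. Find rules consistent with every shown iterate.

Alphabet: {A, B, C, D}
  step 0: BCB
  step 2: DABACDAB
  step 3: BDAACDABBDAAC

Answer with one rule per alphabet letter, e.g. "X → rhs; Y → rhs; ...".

A->DA, B->AC, C->B, D->B

  step 2 ⇒ step 3: DABACDAB ⇒ B·DA·AC·DA·B·B·DA·AC
    A ↦ DA
    B ↦ AC
    C ↦ B
    D ↦ B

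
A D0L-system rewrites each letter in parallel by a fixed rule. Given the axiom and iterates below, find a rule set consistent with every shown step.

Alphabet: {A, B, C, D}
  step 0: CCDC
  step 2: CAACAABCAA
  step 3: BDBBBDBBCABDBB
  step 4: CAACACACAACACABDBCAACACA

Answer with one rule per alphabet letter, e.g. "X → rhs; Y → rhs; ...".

A->B, B->CA, C->BD, D->A

  step 3 ⇒ step 4: BDBBBDBBCABDBB ⇒ CA·A·CA·CA·CA·A·CA·CA·BD·B·CA·A·CA·CA
    A ↦ B
    B ↦ CA
    C ↦ BD
    D ↦ A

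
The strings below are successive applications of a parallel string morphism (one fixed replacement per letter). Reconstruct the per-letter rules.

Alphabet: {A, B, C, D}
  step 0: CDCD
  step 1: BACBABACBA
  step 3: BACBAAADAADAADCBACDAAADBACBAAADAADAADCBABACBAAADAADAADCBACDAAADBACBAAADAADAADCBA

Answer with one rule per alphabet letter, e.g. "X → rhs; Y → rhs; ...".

  step 0 ⇒ step 1: CDCD ⇒ BA·CBA·BA·CBA
    C ↦ BA
    D ↦ CBA
    A ↦ AAD  (constrained at step 1)
    B ↦ CDA  (constrained at step 1)

A->AAD, B->CDA, C->BA, D->CBA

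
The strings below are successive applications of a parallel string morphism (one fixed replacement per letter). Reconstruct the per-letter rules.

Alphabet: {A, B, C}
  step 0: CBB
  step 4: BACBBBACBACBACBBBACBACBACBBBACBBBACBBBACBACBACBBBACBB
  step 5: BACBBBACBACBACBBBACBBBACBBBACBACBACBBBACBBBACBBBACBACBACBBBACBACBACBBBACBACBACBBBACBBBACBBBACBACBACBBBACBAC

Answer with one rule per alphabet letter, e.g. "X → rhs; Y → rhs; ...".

  step 4 ⇒ step 5: BACBBBACBACBACBBBACBACBACBBBACBBBACBBBACBACBACBBBACBB ⇒ BAC·B·B·BAC·BAC·BAC·B·B·BAC·B·B·BAC·B·B·BAC·BAC·BAC·B·B·BAC·B·B·BAC·B·B·BAC·BAC·BAC·B·B·BAC·BAC·BAC·B·B·BAC·BAC·BAC·B·B·BAC·B·B·BAC·B·B·BAC·BAC·BAC·B·B·BAC·BAC
    A ↦ B
    B ↦ BAC
    C ↦ B

A->B, B->BAC, C->B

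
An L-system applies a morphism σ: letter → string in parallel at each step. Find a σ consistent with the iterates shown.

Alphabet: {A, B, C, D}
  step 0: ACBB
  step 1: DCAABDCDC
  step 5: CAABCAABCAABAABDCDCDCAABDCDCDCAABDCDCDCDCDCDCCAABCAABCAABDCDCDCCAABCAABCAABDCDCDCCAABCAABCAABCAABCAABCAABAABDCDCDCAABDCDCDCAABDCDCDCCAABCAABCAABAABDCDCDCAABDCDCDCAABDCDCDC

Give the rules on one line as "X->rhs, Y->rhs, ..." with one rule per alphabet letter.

A->DC, B->DC, C->AAB, D->C

  step 0 ⇒ step 1: ACBB ⇒ DC·AAB·DC·DC
    A ↦ DC
    B ↦ DC
    C ↦ AAB
    D ↦ C  (constrained at step 1)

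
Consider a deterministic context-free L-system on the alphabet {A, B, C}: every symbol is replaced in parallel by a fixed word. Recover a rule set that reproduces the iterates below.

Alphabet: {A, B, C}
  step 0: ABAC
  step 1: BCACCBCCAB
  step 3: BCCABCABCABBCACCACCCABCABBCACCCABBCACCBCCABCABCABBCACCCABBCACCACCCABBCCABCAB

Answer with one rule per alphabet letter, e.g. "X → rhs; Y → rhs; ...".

  step 0 ⇒ step 1: ABAC ⇒ BC·ACC·BC·CAB
    A ↦ BC
    B ↦ ACC
    C ↦ CAB

A->BC, B->ACC, C->CAB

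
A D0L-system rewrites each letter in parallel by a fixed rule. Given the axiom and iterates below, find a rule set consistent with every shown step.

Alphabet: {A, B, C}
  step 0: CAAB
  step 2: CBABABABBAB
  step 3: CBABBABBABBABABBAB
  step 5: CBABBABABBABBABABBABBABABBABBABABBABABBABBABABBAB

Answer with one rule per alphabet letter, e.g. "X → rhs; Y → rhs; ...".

  step 2 ⇒ step 3: CBABABABBAB ⇒ CB·AB·B·AB·B·AB·B·AB·AB·B·AB
    A ↦ B
    B ↦ AB
    C ↦ CB

A->B, B->AB, C->CB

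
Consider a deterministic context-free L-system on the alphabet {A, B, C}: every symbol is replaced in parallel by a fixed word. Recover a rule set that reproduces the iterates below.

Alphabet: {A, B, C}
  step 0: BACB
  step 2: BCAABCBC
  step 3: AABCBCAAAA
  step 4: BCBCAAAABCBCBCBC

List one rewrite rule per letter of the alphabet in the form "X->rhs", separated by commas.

A->BC, B->A, C->A

  step 3 ⇒ step 4: AABCBCAAAA ⇒ BC·BC·A·A·A·A·BC·BC·BC·BC
    A ↦ BC
    B ↦ A
    C ↦ A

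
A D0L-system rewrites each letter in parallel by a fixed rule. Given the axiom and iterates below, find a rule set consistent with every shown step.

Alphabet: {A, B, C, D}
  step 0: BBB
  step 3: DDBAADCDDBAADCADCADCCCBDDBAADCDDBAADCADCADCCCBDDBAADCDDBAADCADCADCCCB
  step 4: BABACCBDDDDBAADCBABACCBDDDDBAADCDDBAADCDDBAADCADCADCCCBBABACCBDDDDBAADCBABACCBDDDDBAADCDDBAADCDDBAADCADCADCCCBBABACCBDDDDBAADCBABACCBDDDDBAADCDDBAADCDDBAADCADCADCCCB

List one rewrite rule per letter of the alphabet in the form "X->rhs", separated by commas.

  step 3 ⇒ step 4: DDBAADCDDBAADCADCADCCCBDDBAADCDDBAADCADCADCCCBDDBAADCDDBAADCADCADCCCB ⇒ BA·BA·CCB·DD·DD·BA·ADC·BA·BA·CCB·DD·DD·BA·ADC·DD·BA·ADC·DD·BA·ADC·ADC·ADC·CCB·BA·BA·CCB·DD·DD·BA·ADC·BA·BA·CCB·DD·DD·BA·ADC·DD·BA·ADC·DD·BA·ADC·ADC·ADC·CCB·BA·BA·CCB·DD·DD·BA·ADC·BA·BA·CCB·DD·DD·BA·ADC·DD·BA·ADC·DD·BA·ADC·ADC·ADC·CCB
    A ↦ DD
    B ↦ CCB
    C ↦ ADC
    D ↦ BA

A->DD, B->CCB, C->ADC, D->BA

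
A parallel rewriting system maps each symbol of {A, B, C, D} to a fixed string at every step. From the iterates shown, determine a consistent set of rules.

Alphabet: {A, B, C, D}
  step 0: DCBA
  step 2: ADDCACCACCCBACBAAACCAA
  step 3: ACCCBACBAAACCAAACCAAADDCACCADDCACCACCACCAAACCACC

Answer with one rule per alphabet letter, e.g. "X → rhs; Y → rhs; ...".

  step 2 ⇒ step 3: ADDCACCACCCBACBAAACCAA ⇒ ACC·CBA·CBA·A·ACC·A·A·ACC·A·A·A·DDC·ACC·A·DDC·ACC·ACC·ACC·A·A·ACC·ACC
    A ↦ ACC
    B ↦ DDC
    C ↦ A
    D ↦ CBA

A->ACC, B->DDC, C->A, D->CBA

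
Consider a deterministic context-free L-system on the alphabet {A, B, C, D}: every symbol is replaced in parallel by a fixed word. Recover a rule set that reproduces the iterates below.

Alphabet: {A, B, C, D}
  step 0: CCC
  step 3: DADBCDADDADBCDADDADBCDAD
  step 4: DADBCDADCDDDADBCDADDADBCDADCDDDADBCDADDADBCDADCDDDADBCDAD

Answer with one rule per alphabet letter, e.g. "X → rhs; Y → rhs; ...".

A->BC, B->CD, C->D, D->DAD

  step 3 ⇒ step 4: DADBCDADDADBCDADDADBCDAD ⇒ DAD·BC·DAD·CD·D·DAD·BC·DAD·DAD·BC·DAD·CD·D·DAD·BC·DAD·DAD·BC·DAD·CD·D·DAD·BC·DAD
    A ↦ BC
    B ↦ CD
    C ↦ D
    D ↦ DAD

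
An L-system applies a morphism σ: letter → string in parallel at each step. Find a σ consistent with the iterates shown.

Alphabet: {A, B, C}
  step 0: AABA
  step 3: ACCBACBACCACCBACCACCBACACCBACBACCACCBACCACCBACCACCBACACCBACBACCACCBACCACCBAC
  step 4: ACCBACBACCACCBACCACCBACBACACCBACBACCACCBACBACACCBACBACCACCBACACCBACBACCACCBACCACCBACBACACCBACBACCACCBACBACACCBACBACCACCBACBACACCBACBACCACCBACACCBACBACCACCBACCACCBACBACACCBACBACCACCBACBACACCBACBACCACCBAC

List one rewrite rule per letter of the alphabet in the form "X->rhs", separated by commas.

A->ACC, B->C, C->BAC

  step 3 ⇒ step 4: ACCBACBACCACCBACCACCBACACCBACBACCACCBACCACCBACCACCBACACCBACBACCACCBACCACCBAC ⇒ ACC·BAC·BAC·C·ACC·BAC·C·ACC·BAC·BAC·ACC·BAC·BAC·C·ACC·BAC·BAC·ACC·BAC·BAC·C·ACC·BAC·ACC·BAC·BAC·C·ACC·BAC·C·ACC·BAC·BAC·ACC·BAC·BAC·C·ACC·BAC·BAC·ACC·BAC·BAC·C·ACC·BAC·BAC·ACC·BAC·BAC·C·ACC·BAC·ACC·BAC·BAC·C·ACC·BAC·C·ACC·BAC·BAC·ACC·BAC·BAC·C·ACC·BAC·BAC·ACC·BAC·BAC·C·ACC·BAC
    A ↦ ACC
    B ↦ C
    C ↦ BAC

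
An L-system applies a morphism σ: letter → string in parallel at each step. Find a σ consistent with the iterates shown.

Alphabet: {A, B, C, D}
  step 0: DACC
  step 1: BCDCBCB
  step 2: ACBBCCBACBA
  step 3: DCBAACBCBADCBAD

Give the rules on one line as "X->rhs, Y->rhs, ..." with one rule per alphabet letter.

A->D, B->A, C->CB, D->BC

  step 2 ⇒ step 3: ACBBCCBACBA ⇒ D·CB·A·A·CB·CB·A·D·CB·A·D
    A ↦ D
    B ↦ A
    C ↦ CB
  step 0 ⇒ step 1: DACC ⇒ BC·D·CB·CB
    D ↦ BC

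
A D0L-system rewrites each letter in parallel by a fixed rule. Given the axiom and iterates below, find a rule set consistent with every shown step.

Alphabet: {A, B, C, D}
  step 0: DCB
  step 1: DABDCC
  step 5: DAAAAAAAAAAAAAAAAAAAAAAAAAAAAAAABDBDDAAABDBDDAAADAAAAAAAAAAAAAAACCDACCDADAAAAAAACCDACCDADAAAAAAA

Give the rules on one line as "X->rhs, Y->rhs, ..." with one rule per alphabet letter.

  step 0 ⇒ step 1: DCB ⇒ DA·BD·CC
    B ↦ CC
    C ↦ BD
    D ↦ DA
    A ↦ AA  (constrained at step 1)

A->AA, B->CC, C->BD, D->DA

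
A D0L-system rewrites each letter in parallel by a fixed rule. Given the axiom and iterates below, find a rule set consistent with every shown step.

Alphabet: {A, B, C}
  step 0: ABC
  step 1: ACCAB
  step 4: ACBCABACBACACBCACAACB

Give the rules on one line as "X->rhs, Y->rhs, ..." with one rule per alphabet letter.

  step 0 ⇒ step 1: ABC ⇒ AC·CA·B
    A ↦ AC
    B ↦ CA
    C ↦ B

A->AC, B->CA, C->B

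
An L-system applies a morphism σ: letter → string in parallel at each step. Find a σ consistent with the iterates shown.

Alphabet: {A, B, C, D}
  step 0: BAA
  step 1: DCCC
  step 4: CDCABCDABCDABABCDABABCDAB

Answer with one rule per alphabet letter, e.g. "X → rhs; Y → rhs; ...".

A->C, B->DC, C->AB, D->CD

  step 0 ⇒ step 1: BAA ⇒ DC·C·C
    A ↦ C
    B ↦ DC
    C ↦ AB  (constrained at step 1)
    D ↦ CD  (constrained at step 1)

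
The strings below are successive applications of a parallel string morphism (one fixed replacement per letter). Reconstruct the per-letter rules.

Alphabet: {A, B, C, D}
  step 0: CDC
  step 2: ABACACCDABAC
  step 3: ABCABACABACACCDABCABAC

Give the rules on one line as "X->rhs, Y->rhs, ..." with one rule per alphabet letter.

  step 2 ⇒ step 3: ABACACCDABAC ⇒ AB·C·AB·AC·AB·AC·AC·CD·AB·C·AB·AC
    A ↦ AB
    B ↦ C
    C ↦ AC
    D ↦ CD

A->AB, B->C, C->AC, D->CD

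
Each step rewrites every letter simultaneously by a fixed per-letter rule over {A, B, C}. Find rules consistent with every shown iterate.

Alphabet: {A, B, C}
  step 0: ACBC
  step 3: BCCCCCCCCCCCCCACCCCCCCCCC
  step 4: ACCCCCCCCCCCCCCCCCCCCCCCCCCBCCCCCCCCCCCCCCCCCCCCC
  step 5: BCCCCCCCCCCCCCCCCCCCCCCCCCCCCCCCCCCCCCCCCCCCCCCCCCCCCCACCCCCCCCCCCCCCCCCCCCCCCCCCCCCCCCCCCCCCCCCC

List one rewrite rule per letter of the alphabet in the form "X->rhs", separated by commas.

  step 4 ⇒ step 5: ACCCCCCCCCCCCCCCCCCCCCCCCCCBCCCCCCCCCCCCCCCCCCCCC ⇒ BC·CC·CC·CC·CC·CC·CC·CC·CC·CC·CC·CC·CC·CC·CC·CC·CC·CC·CC·CC·CC·CC·CC·CC·CC·CC·CC·A·CC·CC·CC·CC·CC·CC·CC·CC·CC·CC·CC·CC·CC·CC·CC·CC·CC·CC·CC·CC·CC
    A ↦ BC
    B ↦ A
    C ↦ CC

A->BC, B->A, C->CC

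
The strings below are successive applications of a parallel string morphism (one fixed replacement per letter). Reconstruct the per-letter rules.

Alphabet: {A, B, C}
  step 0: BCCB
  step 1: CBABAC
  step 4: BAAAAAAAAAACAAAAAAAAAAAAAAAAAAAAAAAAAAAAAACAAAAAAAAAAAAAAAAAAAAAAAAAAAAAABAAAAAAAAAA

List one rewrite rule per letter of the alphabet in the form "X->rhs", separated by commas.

A->AAA, B->C, C->BA

  step 0 ⇒ step 1: BCCB ⇒ C·BA·BA·C
    B ↦ C
    C ↦ BA
    A ↦ AAA  (constrained at step 1)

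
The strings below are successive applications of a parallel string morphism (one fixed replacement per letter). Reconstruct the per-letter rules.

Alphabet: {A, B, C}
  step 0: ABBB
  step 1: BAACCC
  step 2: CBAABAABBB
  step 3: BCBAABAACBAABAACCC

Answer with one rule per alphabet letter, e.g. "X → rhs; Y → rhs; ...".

  step 2 ⇒ step 3: CBAABAABBB ⇒ B·C·BAA·BAA·C·BAA·BAA·C·C·C
    A ↦ BAA
    B ↦ C
    C ↦ B

A->BAA, B->C, C->B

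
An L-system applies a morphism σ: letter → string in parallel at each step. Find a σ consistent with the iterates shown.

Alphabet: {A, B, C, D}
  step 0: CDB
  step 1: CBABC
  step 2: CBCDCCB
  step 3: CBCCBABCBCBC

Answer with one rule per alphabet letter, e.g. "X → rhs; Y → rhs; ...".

  step 2 ⇒ step 3: CBCDCCB ⇒ CB·C·CB·AB·CB·CB·C
    B ↦ C
    C ↦ CB
    D ↦ AB
  step 1 ⇒ step 2: CBABC ⇒ CB·C·D·C·CB
    A ↦ D

A->D, B->C, C->CB, D->AB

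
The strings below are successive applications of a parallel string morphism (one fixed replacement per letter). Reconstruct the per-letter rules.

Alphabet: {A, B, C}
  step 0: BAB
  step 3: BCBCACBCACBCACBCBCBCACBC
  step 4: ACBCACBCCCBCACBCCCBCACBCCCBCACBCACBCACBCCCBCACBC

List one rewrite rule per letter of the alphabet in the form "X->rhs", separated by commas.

  step 3 ⇒ step 4: BCBCACBCACBCACBCBCBCACBC ⇒ AC·BC·AC·BC·CC·BC·AC·BC·CC·BC·AC·BC·CC·BC·AC·BC·AC·BC·AC·BC·CC·BC·AC·BC
    A ↦ CC
    B ↦ AC
    C ↦ BC

A->CC, B->AC, C->BC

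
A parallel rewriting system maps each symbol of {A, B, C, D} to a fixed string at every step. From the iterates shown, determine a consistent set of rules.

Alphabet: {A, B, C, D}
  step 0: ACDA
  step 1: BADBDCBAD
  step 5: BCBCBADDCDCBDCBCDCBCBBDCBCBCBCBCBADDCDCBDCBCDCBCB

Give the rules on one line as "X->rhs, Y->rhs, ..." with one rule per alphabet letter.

A->BAD, B->C, C->B, D->DC

  step 0 ⇒ step 1: ACDA ⇒ BAD·B·DC·BAD
    A ↦ BAD
    C ↦ B
    D ↦ DC
    B ↦ C  (constrained at step 1)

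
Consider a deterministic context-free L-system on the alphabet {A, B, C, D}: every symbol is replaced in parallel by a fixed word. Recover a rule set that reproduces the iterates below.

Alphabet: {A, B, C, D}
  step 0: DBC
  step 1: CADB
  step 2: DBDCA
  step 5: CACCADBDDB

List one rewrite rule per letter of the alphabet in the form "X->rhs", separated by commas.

A->D, B->A, C->DB, D->C

  step 1 ⇒ step 2: CADB ⇒ DB·D·C·A
    A ↦ D
    B ↦ A
    C ↦ DB
    D ↦ C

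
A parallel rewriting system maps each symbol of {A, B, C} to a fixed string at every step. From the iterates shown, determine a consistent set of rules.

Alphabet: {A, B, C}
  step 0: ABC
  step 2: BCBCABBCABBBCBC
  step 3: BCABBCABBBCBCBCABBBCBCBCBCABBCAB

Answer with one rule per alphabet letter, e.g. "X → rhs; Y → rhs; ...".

A->BBC, B->BC, C->AB

  step 2 ⇒ step 3: BCBCABBCABBBCBC ⇒ BC·AB·BC·AB·BBC·BC·BC·AB·BBC·BC·BC·BC·AB·BC·AB
    A ↦ BBC
    B ↦ BC
    C ↦ AB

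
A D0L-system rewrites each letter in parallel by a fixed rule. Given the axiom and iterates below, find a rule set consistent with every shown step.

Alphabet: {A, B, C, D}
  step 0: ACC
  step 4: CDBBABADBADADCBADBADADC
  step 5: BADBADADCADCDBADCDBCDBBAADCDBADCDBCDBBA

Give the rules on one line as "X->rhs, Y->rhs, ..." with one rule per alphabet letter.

  step 4 ⇒ step 5: CDBBABADBADADCBADBADADC ⇒ BA·DB·AD·AD·C·AD·C·DB·AD·C·DB·C·DB·BA·AD·C·DB·AD·C·DB·C·DB·BA
    A ↦ C
    B ↦ AD
    C ↦ BA
    D ↦ DB

A->C, B->AD, C->BA, D->DB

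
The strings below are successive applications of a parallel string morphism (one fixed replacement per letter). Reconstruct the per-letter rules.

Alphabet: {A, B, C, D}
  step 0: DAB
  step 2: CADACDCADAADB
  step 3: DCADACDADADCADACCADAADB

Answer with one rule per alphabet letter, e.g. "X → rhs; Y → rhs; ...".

  step 2 ⇒ step 3: CADACDCADAADB ⇒ D·C·ADA·C·D·ADA·D·C·ADA·C·C·ADA·ADB
    A ↦ C
    B ↦ ADB
    C ↦ D
    D ↦ ADA

A->C, B->ADB, C->D, D->ADA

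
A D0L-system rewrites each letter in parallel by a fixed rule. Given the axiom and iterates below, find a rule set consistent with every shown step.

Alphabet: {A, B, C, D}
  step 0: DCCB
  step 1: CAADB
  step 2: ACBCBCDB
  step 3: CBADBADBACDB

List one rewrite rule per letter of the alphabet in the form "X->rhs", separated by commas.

  step 2 ⇒ step 3: ACBCBCDB ⇒ CB·A·DB·A·DB·A·C·DB
    A ↦ CB
    B ↦ DB
    C ↦ A
    D ↦ C

A->CB, B->DB, C->A, D->C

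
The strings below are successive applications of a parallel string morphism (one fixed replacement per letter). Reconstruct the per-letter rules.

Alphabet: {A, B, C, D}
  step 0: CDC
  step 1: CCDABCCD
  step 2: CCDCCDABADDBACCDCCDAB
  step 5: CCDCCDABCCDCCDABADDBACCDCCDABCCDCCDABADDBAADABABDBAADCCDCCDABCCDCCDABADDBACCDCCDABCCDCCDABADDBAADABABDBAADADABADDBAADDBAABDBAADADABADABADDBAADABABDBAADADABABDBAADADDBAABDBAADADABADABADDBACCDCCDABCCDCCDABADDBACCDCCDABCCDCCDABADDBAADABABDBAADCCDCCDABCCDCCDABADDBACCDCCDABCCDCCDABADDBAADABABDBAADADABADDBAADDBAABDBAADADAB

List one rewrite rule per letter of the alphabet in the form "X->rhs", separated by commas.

  step 1 ⇒ step 2: CCDABCCD ⇒ CCD·CCD·AB·AD·DBA·CCD·CCD·AB
    A ↦ AD
    B ↦ DBA
    C ↦ CCD
    D ↦ AB

A->AD, B->DBA, C->CCD, D->AB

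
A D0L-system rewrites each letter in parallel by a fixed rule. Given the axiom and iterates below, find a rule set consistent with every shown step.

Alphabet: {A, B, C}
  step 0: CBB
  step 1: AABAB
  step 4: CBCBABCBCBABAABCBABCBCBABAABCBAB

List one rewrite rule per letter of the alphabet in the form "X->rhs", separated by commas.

A->CB, B->AB, C->A

  step 0 ⇒ step 1: CBB ⇒ A·AB·AB
    B ↦ AB
    C ↦ A
    A ↦ CB  (constrained at step 1)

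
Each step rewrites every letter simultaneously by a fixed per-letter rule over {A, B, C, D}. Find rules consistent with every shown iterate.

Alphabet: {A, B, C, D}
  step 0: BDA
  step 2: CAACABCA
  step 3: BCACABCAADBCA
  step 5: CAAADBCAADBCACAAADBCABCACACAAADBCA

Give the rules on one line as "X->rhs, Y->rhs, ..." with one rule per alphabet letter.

  step 2 ⇒ step 3: CAACABCA ⇒ B·CA·CA·B·CA·AD·B·CA
    A ↦ CA
    B ↦ AD
    C ↦ B
    D ↦ A  (constrained at step 0)

A->CA, B->AD, C->B, D->A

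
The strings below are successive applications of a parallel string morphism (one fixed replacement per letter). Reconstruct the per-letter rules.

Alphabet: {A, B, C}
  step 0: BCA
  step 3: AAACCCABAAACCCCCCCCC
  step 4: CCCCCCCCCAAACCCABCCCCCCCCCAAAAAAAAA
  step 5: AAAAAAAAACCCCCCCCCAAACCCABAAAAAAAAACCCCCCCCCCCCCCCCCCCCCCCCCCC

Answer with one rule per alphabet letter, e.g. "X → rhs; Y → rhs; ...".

  step 4 ⇒ step 5: CCCCCCCCCAAACCCABCCCCCCCCCAAAAAAAAA ⇒ A·A·A·A·A·A·A·A·A·CCC·CCC·CCC·A·A·A·CCC·AB·A·A·A·A·A·A·A·A·A·CCC·CCC·CCC·CCC·CCC·CCC·CCC·CCC·CCC
    A ↦ CCC
    B ↦ AB
    C ↦ A

A->CCC, B->AB, C->A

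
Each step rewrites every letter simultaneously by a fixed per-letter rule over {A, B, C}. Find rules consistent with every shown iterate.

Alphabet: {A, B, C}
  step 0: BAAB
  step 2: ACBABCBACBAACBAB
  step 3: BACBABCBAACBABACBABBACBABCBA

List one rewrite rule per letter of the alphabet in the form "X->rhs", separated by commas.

A->B, B->CBA, C->A

  step 2 ⇒ step 3: ACBABCBACBAACBAB ⇒ B·A·CBA·B·CBA·A·CBA·B·A·CBA·B·B·A·CBA·B·CBA
    A ↦ B
    B ↦ CBA
    C ↦ A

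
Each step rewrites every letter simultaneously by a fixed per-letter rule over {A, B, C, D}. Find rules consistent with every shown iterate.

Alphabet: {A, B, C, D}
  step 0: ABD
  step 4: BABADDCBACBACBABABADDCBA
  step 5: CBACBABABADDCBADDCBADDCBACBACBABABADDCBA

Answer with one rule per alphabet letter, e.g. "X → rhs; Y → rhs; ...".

  step 4 ⇒ step 5: BABADDCBACBACBABABADDCBA ⇒ C·BA·C·BA·BA·BA·DD·C·BA·DD·C·BA·DD·C·BA·C·BA·C·BA·BA·BA·DD·C·BA
    A ↦ BA
    B ↦ C
    C ↦ DD
    D ↦ BA

A->BA, B->C, C->DD, D->BA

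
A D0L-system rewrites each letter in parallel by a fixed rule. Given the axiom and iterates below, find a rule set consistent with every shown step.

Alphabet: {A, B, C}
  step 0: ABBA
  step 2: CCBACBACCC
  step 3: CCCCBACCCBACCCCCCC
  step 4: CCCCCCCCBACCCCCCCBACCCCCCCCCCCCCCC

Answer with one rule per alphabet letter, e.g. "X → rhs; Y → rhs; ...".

A->C, B->BA, C->CC

  step 3 ⇒ step 4: CCCCBACCCBACCCCCCC ⇒ CC·CC·CC·CC·BA·C·CC·CC·CC·BA·C·CC·CC·CC·CC·CC·CC·CC
    A ↦ C
    B ↦ BA
    C ↦ CC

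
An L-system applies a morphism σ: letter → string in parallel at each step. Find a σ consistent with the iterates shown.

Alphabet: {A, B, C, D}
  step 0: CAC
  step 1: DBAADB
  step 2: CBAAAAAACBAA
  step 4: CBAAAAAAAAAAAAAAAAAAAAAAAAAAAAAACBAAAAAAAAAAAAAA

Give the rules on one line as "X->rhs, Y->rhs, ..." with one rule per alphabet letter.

A->AA, B->AA, C->DB, D->CB

  step 1 ⇒ step 2: DBAADB ⇒ CB·AA·AA·AA·CB·AA
    A ↦ AA
    B ↦ AA
    D ↦ CB
  step 0 ⇒ step 1: CAC ⇒ DB·AA·DB
    C ↦ DB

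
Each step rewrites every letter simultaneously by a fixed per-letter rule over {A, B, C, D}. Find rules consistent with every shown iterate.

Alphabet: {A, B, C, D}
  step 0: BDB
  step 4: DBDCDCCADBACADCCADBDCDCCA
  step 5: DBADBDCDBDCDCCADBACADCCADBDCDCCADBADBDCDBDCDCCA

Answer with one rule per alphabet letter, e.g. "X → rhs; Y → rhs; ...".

A->CA, B->A, C->DC, D->DB

  step 4 ⇒ step 5: DBDCDCCADBACADCCADBDCDCCA ⇒ DB·A·DB·DC·DB·DC·DC·CA·DB·A·CA·DC·CA·DB·DC·DC·CA·DB·A·DB·DC·DB·DC·DC·CA
    A ↦ CA
    B ↦ A
    C ↦ DC
    D ↦ DB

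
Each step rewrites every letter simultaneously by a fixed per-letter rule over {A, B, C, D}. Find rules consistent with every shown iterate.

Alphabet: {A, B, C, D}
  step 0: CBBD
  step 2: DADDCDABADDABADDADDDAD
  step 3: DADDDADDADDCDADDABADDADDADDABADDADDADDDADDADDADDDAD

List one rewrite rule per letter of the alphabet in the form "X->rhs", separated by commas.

A->D, B->ABA, C->DC, D->DAD

  step 2 ⇒ step 3: DADDCDABADDABADDADDDAD ⇒ DAD·D·DAD·DAD·DC·DAD·D·ABA·D·DAD·DAD·D·ABA·D·DAD·DAD·D·DAD·DAD·DAD·D·DAD
    A ↦ D
    B ↦ ABA
    C ↦ DC
    D ↦ DAD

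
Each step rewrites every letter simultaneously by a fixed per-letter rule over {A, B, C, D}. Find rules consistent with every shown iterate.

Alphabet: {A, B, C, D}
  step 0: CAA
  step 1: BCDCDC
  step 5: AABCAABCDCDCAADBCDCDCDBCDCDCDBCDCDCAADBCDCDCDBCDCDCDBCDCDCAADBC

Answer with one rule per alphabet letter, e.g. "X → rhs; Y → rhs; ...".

A->DC, B->D, C->BC, D->AA

  step 0 ⇒ step 1: CAA ⇒ BC·DC·DC
    A ↦ DC
    C ↦ BC
    B ↦ D  (constrained at step 1)
    D ↦ AA  (constrained at step 1)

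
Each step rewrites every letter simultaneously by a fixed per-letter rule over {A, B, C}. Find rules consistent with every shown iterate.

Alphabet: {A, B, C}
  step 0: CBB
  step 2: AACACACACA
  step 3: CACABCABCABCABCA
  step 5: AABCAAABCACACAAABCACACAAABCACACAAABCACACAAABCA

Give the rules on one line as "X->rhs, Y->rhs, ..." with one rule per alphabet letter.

  step 2 ⇒ step 3: AACACACACA ⇒ CA·CA·B·CA·B·CA·B·CA·B·CA
    A ↦ CA
    C ↦ B
    B ↦ AA  (constrained at step 0)

A->CA, B->AA, C->B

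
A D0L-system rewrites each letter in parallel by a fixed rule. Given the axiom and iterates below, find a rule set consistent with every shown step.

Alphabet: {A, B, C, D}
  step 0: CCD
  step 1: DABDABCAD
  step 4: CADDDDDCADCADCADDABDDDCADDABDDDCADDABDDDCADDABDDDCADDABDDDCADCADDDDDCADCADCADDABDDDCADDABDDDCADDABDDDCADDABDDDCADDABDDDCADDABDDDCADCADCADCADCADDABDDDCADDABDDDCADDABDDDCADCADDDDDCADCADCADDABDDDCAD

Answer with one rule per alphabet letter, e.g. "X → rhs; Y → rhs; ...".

A->DDD, B->D, C->DAB, D->CAD

  step 0 ⇒ step 1: CCD ⇒ DAB·DAB·CAD
    C ↦ DAB
    D ↦ CAD
    A ↦ DDD  (constrained at step 1)
    B ↦ D  (constrained at step 1)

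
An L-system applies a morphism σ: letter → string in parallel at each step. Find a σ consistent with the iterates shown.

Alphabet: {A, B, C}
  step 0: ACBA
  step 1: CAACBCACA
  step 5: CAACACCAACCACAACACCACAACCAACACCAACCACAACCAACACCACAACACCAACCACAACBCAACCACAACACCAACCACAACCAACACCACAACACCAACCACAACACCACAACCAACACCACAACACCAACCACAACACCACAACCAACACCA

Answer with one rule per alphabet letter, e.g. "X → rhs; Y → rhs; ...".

  step 0 ⇒ step 1: ACBA ⇒ CA·AC·BCA·CA
    A ↦ CA
    B ↦ BCA
    C ↦ AC

A->CA, B->BCA, C->AC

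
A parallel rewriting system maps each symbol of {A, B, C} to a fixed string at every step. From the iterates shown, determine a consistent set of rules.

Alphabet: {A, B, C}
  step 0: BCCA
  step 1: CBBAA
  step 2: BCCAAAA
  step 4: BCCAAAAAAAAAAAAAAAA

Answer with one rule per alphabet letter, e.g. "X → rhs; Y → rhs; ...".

  step 1 ⇒ step 2: CBBAA ⇒ B·C·C·AA·AA
    A ↦ AA
    B ↦ C
    C ↦ B

A->AA, B->C, C->B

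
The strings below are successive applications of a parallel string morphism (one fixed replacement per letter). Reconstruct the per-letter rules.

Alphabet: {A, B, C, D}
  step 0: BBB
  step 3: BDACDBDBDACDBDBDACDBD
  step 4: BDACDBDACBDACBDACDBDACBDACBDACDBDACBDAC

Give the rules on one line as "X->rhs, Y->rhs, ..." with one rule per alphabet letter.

A->DB, B->BD, C->D, D->AC

  step 3 ⇒ step 4: BDACDBDBDACDBDBDACDBD ⇒ BD·AC·DB·D·AC·BD·AC·BD·AC·DB·D·AC·BD·AC·BD·AC·DB·D·AC·BD·AC
    A ↦ DB
    B ↦ BD
    C ↦ D
    D ↦ AC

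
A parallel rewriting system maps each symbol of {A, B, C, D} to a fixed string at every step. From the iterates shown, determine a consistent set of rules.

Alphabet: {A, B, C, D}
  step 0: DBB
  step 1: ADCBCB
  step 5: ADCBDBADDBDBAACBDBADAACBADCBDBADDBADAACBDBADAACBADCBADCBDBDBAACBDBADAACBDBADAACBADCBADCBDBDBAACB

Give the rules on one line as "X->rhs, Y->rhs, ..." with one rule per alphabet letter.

  step 0 ⇒ step 1: DBB ⇒ AD·CB·CB
    B ↦ CB
    D ↦ AD
    A ↦ DB  (constrained at step 1)
    C ↦ AA  (constrained at step 1)

A->DB, B->CB, C->AA, D->AD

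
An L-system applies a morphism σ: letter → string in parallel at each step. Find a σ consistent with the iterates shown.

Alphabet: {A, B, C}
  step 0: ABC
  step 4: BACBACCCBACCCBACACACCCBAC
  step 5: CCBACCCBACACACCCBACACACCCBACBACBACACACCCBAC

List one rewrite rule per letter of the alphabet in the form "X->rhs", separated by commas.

A->B, B->CC, C->AC

  step 4 ⇒ step 5: BACBACCCBACCCBACACACCCBAC ⇒ CC·B·AC·CC·B·AC·AC·AC·CC·B·AC·AC·AC·CC·B·AC·B·AC·B·AC·AC·AC·CC·B·AC
    A ↦ B
    B ↦ CC
    C ↦ AC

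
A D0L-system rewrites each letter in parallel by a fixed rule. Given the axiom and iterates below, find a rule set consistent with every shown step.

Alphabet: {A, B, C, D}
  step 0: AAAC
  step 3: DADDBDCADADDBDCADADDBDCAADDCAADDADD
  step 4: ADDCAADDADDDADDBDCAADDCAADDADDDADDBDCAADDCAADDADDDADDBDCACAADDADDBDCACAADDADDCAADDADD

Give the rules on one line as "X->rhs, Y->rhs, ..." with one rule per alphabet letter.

  step 3 ⇒ step 4: DADDBDCADADDBDCADADDBDCAADDCAADDADD ⇒ ADD·CA·ADD·ADD·D·ADD·BD·CA·ADD·CA·ADD·ADD·D·ADD·BD·CA·ADD·CA·ADD·ADD·D·ADD·BD·CA·CA·ADD·ADD·BD·CA·CA·ADD·ADD·CA·ADD·ADD
    A ↦ CA
    B ↦ D
    C ↦ BD
    D ↦ ADD

A->CA, B->D, C->BD, D->ADD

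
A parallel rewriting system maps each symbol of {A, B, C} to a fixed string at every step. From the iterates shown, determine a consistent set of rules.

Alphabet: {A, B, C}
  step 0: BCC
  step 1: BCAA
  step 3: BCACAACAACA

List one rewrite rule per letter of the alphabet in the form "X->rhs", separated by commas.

A->CA, B->BC, C->A

  step 0 ⇒ step 1: BCC ⇒ BC·A·A
    B ↦ BC
    C ↦ A
    A ↦ CA  (constrained at step 1)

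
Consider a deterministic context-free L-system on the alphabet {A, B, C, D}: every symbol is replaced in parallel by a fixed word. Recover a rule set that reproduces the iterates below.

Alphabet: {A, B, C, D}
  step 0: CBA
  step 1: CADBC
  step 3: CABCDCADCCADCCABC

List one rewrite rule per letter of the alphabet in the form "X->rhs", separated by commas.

A->BC, B->D, C->CA, D->DC

  step 0 ⇒ step 1: CBA ⇒ CA·D·BC
    A ↦ BC
    B ↦ D
    C ↦ CA
    D ↦ DC  (constrained at step 1)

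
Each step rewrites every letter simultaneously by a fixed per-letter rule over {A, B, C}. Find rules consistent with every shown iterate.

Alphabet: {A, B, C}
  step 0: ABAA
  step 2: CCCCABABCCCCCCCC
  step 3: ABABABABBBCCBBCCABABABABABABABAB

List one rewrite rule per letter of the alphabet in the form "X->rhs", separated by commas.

A->BB, B->CC, C->AB

  step 2 ⇒ step 3: CCCCABABCCCCCCCC ⇒ AB·AB·AB·AB·BB·CC·BB·CC·AB·AB·AB·AB·AB·AB·AB·AB
    A ↦ BB
    B ↦ CC
    C ↦ AB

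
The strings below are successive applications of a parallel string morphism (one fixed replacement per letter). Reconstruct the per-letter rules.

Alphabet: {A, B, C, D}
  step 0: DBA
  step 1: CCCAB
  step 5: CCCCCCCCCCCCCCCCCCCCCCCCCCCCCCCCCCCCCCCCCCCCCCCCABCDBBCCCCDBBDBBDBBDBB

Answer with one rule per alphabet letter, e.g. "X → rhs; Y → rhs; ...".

  step 0 ⇒ step 1: DBA ⇒ CC·C·AB
    A ↦ AB
    B ↦ C
    D ↦ CC
    C ↦ DBB  (constrained at step 1)

A->AB, B->C, C->DBB, D->CC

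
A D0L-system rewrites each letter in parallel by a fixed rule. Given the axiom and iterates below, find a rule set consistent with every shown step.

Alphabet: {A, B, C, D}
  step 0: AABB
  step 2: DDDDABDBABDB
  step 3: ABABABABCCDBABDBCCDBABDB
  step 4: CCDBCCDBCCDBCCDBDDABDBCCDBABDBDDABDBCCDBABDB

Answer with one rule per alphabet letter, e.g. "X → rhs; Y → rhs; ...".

A->CC, B->DB, C->D, D->AB

  step 3 ⇒ step 4: ABABABABCCDBABDBCCDBABDB ⇒ CC·DB·CC·DB·CC·DB·CC·DB·D·D·AB·DB·CC·DB·AB·DB·D·D·AB·DB·CC·DB·AB·DB
    A ↦ CC
    B ↦ DB
    C ↦ D
    D ↦ AB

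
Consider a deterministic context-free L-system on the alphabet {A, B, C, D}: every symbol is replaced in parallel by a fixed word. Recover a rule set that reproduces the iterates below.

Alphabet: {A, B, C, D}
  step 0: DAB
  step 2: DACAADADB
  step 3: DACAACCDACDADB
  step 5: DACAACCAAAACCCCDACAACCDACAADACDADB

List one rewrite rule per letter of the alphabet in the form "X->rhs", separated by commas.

  step 2 ⇒ step 3: DACAADADB ⇒ DA·C·AA·C·C·DA·C·DA·DB
    A ↦ C
    B ↦ DB
    C ↦ AA
    D ↦ DA

A->C, B->DB, C->AA, D->DA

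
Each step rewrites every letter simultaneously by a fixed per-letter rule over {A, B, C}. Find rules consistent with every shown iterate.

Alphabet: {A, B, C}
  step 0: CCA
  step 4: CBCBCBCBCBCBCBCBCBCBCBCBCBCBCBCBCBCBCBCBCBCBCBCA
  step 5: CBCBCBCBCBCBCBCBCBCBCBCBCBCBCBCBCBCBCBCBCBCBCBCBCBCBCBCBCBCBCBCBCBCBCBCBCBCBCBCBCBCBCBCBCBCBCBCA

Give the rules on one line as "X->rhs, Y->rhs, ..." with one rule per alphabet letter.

A->CA, B->CB, C->CB

  step 4 ⇒ step 5: CBCBCBCBCBCBCBCBCBCBCBCBCBCBCBCBCBCBCBCBCBCBCBCA ⇒ CB·CB·CB·CB·CB·CB·CB·CB·CB·CB·CB·CB·CB·CB·CB·CB·CB·CB·CB·CB·CB·CB·CB·CB·CB·CB·CB·CB·CB·CB·CB·CB·CB·CB·CB·CB·CB·CB·CB·CB·CB·CB·CB·CB·CB·CB·CB·CA
    A ↦ CA
    B ↦ CB
    C ↦ CB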